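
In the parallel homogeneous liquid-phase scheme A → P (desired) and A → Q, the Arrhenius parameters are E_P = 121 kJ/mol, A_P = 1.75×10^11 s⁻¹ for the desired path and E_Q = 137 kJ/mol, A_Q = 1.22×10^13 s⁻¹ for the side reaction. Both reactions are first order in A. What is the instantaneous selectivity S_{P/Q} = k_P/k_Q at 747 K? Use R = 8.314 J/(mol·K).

0.189

With equal orders, S_{P/Q} = k_P/k_Q = (A_P/A_Q)·exp[(E_Q−E_P)/(RT)].
(E_Q−E_P)/(RT) = (137−121)×10³/(8.314×747) = 16000/6211 = 2.576.
k_P/k_Q = (1.75×10^11/1.22×10^13)·exp(2.576) = 0.01434 × 13.15 = 0.189.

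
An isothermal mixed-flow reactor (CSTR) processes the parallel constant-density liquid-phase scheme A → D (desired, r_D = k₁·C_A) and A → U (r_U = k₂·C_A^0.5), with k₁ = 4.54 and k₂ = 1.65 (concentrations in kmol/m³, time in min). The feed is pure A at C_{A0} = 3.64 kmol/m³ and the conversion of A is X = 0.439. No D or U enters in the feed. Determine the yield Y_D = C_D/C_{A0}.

Exit C_A = C_{A0}(1−X) = 3.64×0.561 = 2.042 kmol/m³.
A CSTR operates uniformly at the exit composition, giving r_D = 9.271 and r_U = 2.358 (each k·C_A^n at C_A = 2.042).
Fraction of consumed A going to D: r_D/(r_D+r_U) = 0.7972.
C_D = 0.7972·C_{A0}·X = 0.7972×3.64×0.439 = 1.27 kmol/m³; Y_D = C_D/C_{A0} = 0.350.

0.350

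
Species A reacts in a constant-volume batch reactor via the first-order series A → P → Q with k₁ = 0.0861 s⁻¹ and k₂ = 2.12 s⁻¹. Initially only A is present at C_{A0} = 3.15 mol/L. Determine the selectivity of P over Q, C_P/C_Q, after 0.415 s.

The intermediate concentration in a first-order A→B→C sequence is C_P = k₁C_{A0}(e^(−k₁t) − e^(−k₂t))/(k₂−k₁).
e^(−k₁t) = e^(−0.0861×0.415) = e^(−0.03573) = 0.9649; e^(−k₂t) = e^(−0.8798) = 0.4149.
C_P = 0.0861×3.15/(2.12−0.0861) × (0.9649−0.4149) = 0.1333×0.5500 = 0.07335 mol/L.
C_A = C_{A0}e^(−k₁t) = 3.039 mol/L, so C_Q = C_{A0}−C_A−C_P = 0.03722 mol/L; C_P/C_Q = 1.97.

1.97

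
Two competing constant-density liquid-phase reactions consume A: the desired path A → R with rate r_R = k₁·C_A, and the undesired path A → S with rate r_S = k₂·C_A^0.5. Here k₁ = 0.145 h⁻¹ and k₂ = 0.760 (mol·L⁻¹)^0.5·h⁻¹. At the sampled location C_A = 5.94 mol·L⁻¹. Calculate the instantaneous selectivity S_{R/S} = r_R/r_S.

S_{R/S} = r_R/r_S = (k₁·C_A)/(k₂·C_A^0.5) = (k₁/k₂)·C_A^0.5.
= (0.145×5.940) / (0.760×5.940^0.5) = 0.8613/1.852 = 0.465.

0.465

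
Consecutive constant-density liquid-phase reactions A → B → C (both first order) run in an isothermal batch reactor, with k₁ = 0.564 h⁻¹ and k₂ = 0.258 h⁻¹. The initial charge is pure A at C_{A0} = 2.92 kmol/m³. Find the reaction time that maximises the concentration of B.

2.56 h

The intermediate peaks when r₁ = r₂, i.e. k₁e^(−k₁t) = k₂e^(−k₂t), giving t_opt = ln(k₂/k₁)/(k₂−k₁).
= ln(0.258/0.564)/(0.258−0.564) = ln(0.4574)/-0.3060 = -0.7821/-0.3060 = 2.56 h.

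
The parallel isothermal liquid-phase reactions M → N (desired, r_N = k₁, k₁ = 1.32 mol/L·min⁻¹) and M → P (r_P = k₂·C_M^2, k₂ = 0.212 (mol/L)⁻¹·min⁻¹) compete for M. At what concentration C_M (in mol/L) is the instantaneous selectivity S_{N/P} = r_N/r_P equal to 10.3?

0.778 mol/L

S_{N/P} = (k₁/k₂)·C_M^-2 ⇒ C_M = (S·k₂/k₁)^(-0.5).
= (10.3×0.212/1.32)^(-0.5) = (1.654)^(-0.5) = 0.778 mol/L.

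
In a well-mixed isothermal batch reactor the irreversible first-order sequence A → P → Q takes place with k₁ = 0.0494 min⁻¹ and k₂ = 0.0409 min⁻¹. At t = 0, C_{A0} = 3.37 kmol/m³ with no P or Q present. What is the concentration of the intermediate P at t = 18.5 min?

1.34 kmol/m³

Solving the coupled first-order balances gives C_P(t) = [k₁/(k₂−k₁)]·C_{A0}·(e^(−k₁t) − e^(−k₂t)).
e^(−k₁t) = e^(−0.0494×18.5) = e^(−0.9139) = 0.4010; e^(−k₂t) = e^(−0.7566) = 0.4692.
C_P = 0.0494×3.37/(0.0409−0.0494) × (0.4010−0.4692) = (-19.59)×(-0.06828) = 1.337 kmol/m³.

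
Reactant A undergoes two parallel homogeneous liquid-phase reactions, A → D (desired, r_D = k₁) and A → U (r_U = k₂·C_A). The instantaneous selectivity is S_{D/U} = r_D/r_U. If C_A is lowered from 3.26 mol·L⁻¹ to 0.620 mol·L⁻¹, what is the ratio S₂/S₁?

S_{D/U} = (k₁/k₂)·C_A⁻¹, so S₂/S₁ = (C_{A,2}/C_{A,1})⁻¹.
= 3.26/0.620 = 5.26.
Selectivity toward D rises as C_A falls — low-concentration operation is favoured.

5.26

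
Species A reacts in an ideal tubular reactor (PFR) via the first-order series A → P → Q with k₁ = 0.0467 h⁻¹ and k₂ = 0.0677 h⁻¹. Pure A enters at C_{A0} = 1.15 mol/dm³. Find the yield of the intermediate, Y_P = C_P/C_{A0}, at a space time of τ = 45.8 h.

0.162

For first-order series with pure A initially, C_P(τ) = k₁C_{A0}/(k₂−k₁)·(e^(−k₁τ) − e^(−k₂τ)).
e^(−k₁τ) = e^(−0.0467×45.8) = e^(−2.139) = 0.1178; e^(−k₂τ) = e^(−3.101) = 0.04502.
C_P = 0.0467×1.15/(0.0677−0.0467) × (0.1178−0.04502) = 2.557×0.07277 = 0.1861 mol/dm³.
Y_P = C_P/C_{A0} = 0.1861/1.15 = 0.162.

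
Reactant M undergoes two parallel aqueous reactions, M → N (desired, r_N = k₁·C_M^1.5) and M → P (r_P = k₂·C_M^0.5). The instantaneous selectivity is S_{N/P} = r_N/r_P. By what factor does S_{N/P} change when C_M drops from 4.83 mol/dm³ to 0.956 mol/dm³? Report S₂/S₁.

0.198

S_{N/P} = (k₁/k₂)·C_M, so S₂/S₁ = (C_{M,2}/C_{M,1}).
= 0.956/4.83 = 0.198.
Selectivity toward N falls as C_M falls — high-concentration operation is favoured.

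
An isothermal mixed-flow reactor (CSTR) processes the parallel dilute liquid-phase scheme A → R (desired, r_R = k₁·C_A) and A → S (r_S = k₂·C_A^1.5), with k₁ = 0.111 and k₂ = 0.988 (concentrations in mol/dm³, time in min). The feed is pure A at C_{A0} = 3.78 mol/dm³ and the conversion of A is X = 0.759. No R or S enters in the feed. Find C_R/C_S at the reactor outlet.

Exit C_A = C_{A0}(1−X) = 3.78×0.241 = 0.9110 mol/dm³.
Rates in a CSTR are evaluated at the outlet concentration: r_R = 0.111×0.9110 = 0.1011, r_S = 0.988×0.9110^1.5 = 0.8591.
Overall selectivity = C_R/C_S = r_Rτ/(r_Sτ) = r_R/r_S = 0.118.

0.118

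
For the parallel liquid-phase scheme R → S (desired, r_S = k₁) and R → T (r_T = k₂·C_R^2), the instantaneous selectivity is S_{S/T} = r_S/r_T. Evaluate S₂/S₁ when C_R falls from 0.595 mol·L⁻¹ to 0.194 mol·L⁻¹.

S_{S/T} = (k₁/k₂)·C_R^-2, so S₂/S₁ = (C_{R,2}/C_{R,1})^-2.
= (0.194/0.595)^(-2) = (0.3261)^(-2) = 9.41.

9.41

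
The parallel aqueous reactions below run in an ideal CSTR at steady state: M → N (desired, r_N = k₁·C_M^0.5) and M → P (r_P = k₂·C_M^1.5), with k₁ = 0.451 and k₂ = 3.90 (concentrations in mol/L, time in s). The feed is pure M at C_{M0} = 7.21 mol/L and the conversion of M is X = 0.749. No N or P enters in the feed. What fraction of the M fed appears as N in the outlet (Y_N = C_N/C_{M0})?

Exit C_M = C_{M0}(1−X) = 7.21×0.251 = 1.810 mol/L.
A CSTR operates uniformly at the exit composition, giving r_N = 0.6067 and r_P = 9.495 (each k·C_M^n at C_M = 1.810).
Fraction of consumed M going to N: r_N/(r_N+r_P) = 0.06006.
C_N = 0.06006·C_{M0}·X = 0.06006×7.21×0.749 = 0.324 mol/L; Y_N = C_N/C_{M0} = 0.0450.

0.0450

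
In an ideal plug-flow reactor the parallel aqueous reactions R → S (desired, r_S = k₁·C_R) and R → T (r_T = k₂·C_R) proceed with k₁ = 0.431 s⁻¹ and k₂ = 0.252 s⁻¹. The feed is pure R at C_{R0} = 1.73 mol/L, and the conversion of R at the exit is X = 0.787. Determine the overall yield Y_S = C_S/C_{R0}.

0.497

C_R = C_{R0}(1−X) = 0.3685 mol/L.
Both paths are first order in R, so the instantaneous fraction to S is constant: dC_S/d(−C_R) = k₁/(k₁+k₂) = 0.6310.
C_S = 0.6310·(C_{R0}−C_R) = 0.6310×1.362 = 0.859 mol/L.
Y_S = C_S/C_{R0} = 0.8592/1.73 = 0.497.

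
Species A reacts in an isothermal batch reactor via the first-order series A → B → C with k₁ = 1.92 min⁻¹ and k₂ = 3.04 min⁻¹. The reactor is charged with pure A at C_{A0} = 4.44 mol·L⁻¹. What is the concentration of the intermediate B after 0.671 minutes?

Solving the coupled first-order balances gives C_B(t) = [k₁/(k₂−k₁)]·C_{A0}·(e^(−k₁t) − e^(−k₂t)).
e^(−k₁t) = e^(−1.92×0.671) = e^(−1.288) = 0.2757; e^(−k₂t) = e^(−2.040) = 0.1300.
C_B = 1.92×4.44/(3.04−1.92) × (0.2757−0.1300) = 7.611×0.1457 = 1.109 mol·L⁻¹.

1.11 mol·L⁻¹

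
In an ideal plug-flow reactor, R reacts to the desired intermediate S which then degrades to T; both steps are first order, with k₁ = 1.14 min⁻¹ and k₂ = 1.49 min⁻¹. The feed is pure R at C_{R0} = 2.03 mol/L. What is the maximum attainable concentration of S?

At the optimum, C_{S,max}/C_{R0} = (k₁/k₂)^[k₂/(k₂−k₁)].
= (1.14/1.49)^(1.49/(1.49−1.14)) = (0.7651)^(4.257) = 0.3199.
C_{S,max} = 0.3199×2.03 = 0.649 mol/L.

0.649 mol/L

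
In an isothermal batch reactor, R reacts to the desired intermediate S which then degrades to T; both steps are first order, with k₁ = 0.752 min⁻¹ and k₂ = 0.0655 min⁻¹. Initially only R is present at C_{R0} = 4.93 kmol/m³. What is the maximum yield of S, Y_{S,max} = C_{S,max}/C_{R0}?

0.792

Evaluating C_S at t_opt = ln(k₂/k₁)/(k₂−k₁) gives C_{S,max}/C_{R0} = (k₁/k₂)^[k₂/(k₂−k₁)].
= (0.752/0.0655)^(0.0655/(0.0655−0.752)) = (11.48)^(-0.09541) = 0.7923.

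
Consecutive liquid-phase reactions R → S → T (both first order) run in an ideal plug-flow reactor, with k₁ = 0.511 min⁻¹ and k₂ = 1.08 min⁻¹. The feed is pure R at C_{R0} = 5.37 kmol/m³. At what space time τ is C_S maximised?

1.32 min

For first-order series the maximum of C_S occurs at τ_opt = ln(k₂/k₁)/(k₂−k₁).
= ln(1.08/0.511)/(1.08−0.511) = ln(2.114)/0.5690 = 0.7483/0.5690 = 1.32 min.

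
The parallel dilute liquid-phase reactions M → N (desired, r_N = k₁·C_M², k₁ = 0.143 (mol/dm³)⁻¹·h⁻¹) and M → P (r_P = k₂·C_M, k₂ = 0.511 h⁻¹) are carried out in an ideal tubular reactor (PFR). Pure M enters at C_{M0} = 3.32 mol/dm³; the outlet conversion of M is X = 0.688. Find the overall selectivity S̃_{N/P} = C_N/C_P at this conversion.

C_M = C_{M0}(1−X) = 1.036 mol/dm³.
Along a PFR/batch, dC_P/dC_M = −r_P/(r_N+r_P) = −k₂/(k₂+k₁·C_M).
Integrating from C_{M0} to C_M: C_P = (0.511/0.143)·ln[(0.511+0.143·3.32)/(0.511+0.143·1.04)] = 3.573·ln(0.9858/0.6591) = 1.438 mol/dm³.
Then C_N = (C_{M0}−C_M) − C_P = 2.284 − 1.438 = 0.8459 mol/dm³.
S̃_{N/P} = C_N/C_P = 0.8459/1.438 = 0.588.

0.588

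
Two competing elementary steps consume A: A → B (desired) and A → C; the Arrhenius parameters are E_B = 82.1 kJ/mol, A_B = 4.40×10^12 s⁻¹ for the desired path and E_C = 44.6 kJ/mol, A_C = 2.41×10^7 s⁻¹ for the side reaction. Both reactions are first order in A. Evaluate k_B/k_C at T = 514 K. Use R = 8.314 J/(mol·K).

With equal orders, S_{B/C} = k_B/k_C = (A_B/A_C)·exp[(E_C−E_B)/(RT)].
(E_C−E_B)/(RT) = (44.6−82.1)×10³/(8.314×514) = -37500/4273 = -8.775.
k_B/k_C = (4.40×10^12/2.41×10^7)·exp(-8.775) = 1.826×10^5 × 1.545×10^-4 = 28.2.

28.2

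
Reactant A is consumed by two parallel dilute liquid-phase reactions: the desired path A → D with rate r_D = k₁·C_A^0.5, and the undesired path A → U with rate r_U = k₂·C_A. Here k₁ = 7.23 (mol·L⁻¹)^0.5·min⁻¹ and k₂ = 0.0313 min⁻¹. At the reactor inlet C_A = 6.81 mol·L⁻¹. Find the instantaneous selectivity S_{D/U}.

88.5

S_{D/U} = r_D/r_U = (k₁·C_A^0.5)/(k₂·C_A) = (k₁/k₂)·C_A^-0.5.
= (7.23×6.810^0.5) / (0.0313×6.810) = 18.87/0.2132 = 88.5.
The undesired path is higher order in A, so low C_A (CSTR or dilute feed) favours D.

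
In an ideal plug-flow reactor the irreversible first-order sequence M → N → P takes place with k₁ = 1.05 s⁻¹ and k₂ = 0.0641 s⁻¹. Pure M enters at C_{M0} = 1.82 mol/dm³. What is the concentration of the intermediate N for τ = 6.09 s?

1.31 mol/dm³

For first-order series with pure M initially, C_N(τ) = k₁C_{M0}/(k₂−k₁)·(e^(−k₁τ) − e^(−k₂τ)).
e^(−k₁τ) = e^(−1.05×6.09) = e^(−6.394) = 0.001671; e^(−k₂τ) = e^(−0.3904) = 0.6768.
C_N = 1.05×1.82/(0.0641−1.05) × (0.001671−0.6768) = (-1.938)×(-0.6751) = 1.309 mol/dm³.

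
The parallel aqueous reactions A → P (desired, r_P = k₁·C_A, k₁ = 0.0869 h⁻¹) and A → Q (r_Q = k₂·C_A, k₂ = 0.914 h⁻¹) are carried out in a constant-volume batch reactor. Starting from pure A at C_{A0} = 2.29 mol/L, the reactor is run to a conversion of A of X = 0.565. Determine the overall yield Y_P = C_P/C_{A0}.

0.0491

C_A = C_{A0}(1−X) = 0.9962 mol/L.
Both paths are first order in A, so the instantaneous fraction to P is constant: dC_P/d(−C_A) = k₁/(k₁+k₂) = 0.08682.
C_P = 0.08682·(C_{A0}−C_A) = 0.08682×1.294 = 0.112 mol/L.
Y_P = C_P/C_{A0} = 0.1123/2.29 = 0.0491.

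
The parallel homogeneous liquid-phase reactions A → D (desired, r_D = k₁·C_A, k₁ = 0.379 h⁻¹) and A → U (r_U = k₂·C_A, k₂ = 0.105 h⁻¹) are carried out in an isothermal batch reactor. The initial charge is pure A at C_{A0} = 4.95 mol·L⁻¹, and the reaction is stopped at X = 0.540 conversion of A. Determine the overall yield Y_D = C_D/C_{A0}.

0.423

C_A = C_{A0}(1−X) = 2.277 mol·L⁻¹.
Both paths are first order in A, so the instantaneous fraction to D is constant: dC_D/d(−C_A) = k₁/(k₁+k₂) = 0.7831.
C_D = 0.7831·(C_{A0}−C_A) = 0.7831×2.673 = 2.09 mol·L⁻¹.
Y_D = C_D/C_{A0} = 2.093/4.95 = 0.423.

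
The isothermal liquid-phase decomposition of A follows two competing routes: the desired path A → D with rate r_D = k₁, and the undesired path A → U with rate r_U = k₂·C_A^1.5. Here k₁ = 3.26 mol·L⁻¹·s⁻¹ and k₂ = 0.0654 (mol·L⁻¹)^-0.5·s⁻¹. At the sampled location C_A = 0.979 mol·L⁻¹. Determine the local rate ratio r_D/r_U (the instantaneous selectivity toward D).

51.5

S_{D/U} = r_D/r_U = (k₁)/(k₂·C_A^1.5) = (k₁/k₂)·C_A^-1.5.
= (3.26) / (0.0654×0.9790^1.5) = 3.260/0.06335 = 51.5.
The undesired path is higher order in A, so low C_A (CSTR or dilute feed) favours D.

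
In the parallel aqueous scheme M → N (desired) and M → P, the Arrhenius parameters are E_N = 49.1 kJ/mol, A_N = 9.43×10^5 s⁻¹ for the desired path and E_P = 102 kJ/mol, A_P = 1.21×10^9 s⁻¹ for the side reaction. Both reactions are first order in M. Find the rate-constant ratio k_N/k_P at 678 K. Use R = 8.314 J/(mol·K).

9.28

k_N/k_P = (A_N/A_P)·exp[−(E_N−E_P)/(RT)] = (A_N/A_P)·exp[(E_P−E_N)/(RT)].
(E_P−E_N)/(RT) = (102−49.1)×10³/(8.314×678) = 52900/5637 = 9.385.
k_N/k_P = (9.43×10^5/1.21×10^9)·exp(9.385) = 7.793×10^-4 × 11904 = 9.28.
Since E_N < E_P, lowering the temperature improves selectivity toward N.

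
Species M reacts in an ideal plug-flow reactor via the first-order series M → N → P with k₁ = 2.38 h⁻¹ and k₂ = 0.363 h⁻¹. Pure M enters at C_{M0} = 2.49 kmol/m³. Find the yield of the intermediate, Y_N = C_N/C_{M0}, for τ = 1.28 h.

0.685

The intermediate concentration in a first-order A→B→C sequence is C_N = k₁C_{M0}(e^(−k₁τ) − e^(−k₂τ))/(k₂−k₁).
e^(−k₁τ) = e^(−2.38×1.28) = e^(−3.046) = 0.04753; e^(−k₂τ) = e^(−0.4646) = 0.6284.
C_N = 2.38×2.49/(0.363−2.38) × (0.04753−0.6284) = (-2.938)×(-0.5808) = 1.707 kmol/m³.
Y_N = C_N/C_{M0} = 1.707/2.49 = 0.685.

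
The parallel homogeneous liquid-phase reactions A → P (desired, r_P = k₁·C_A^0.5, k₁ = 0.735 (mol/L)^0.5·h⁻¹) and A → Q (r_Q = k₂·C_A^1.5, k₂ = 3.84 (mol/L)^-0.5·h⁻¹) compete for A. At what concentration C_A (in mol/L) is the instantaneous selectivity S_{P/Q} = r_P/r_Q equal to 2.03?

S_{P/Q} = (k₁/k₂)·C_A⁻¹ ⇒ C_A = (S·k₂/k₁)^(-1).
= (2.03×3.84/0.735)^(-1) = (10.61)^(-1) = 0.0943 mol/L.

0.0943 mol/L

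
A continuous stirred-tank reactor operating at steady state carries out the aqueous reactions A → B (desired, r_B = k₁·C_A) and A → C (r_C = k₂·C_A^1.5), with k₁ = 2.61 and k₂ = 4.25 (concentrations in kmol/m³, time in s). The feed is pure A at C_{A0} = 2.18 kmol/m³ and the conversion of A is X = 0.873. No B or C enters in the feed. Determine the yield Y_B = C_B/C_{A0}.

Exit C_A = C_{A0}(1−X) = 2.18×0.127 = 0.2769 kmol/m³.
Rates in a CSTR are evaluated at the outlet concentration: r_B = 2.61×0.2769 = 0.7226, r_C = 4.25×0.2769^1.5 = 0.6191.
Fraction of consumed A going to B: r_B/(r_B+r_C) = 0.5386.
C_B = 0.5386·C_{A0}·X = 0.5386×2.18×0.873 = 1.02 kmol/m³; Y_B = C_B/C_{A0} = 0.470.

0.470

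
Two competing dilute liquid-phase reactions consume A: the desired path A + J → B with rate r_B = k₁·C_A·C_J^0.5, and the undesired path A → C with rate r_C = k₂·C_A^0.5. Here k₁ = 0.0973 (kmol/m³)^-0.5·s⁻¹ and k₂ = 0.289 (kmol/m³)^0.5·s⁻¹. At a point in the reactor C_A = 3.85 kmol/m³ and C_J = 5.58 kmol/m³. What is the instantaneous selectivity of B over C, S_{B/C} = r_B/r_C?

S_{B/C} = r_B/r_C = (k₁·C_A·C_J^0.5)/(k₂·C_A^0.5) = (k₁/k₂)·C_A^0.5·C_J^0.5.
= (0.0973×3.850×5.580^0.5) / (0.289×3.850^0.5) = 0.8849/0.5671 = 1.56.

1.56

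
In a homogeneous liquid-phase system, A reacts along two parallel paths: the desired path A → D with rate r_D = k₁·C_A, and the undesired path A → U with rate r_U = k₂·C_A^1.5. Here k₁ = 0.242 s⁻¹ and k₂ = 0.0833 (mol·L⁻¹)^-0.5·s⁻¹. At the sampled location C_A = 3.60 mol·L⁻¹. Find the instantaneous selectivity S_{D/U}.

S_{D/U} = r_D/r_U = (k₁·C_A)/(k₂·C_A^1.5) = (k₁/k₂)·C_A^-0.5.
= (0.242×3.600) / (0.0833×3.600^1.5) = 0.8712/0.5690 = 1.53.

1.53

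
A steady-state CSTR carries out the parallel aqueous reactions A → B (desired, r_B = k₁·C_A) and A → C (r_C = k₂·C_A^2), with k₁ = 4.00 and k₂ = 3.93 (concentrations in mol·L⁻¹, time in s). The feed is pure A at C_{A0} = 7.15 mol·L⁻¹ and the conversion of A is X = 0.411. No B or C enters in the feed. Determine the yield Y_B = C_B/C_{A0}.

Exit C_A = C_{A0}(1−X) = 7.15×0.589 = 4.211 mol·L⁻¹.
A CSTR operates uniformly at the exit composition, giving r_B = 16.85 and r_C = 69.70 (each k·C_A^n at C_A = 4.211).
Fraction of consumed A going to B: r_B/(r_B+r_C) = 0.1946.
C_B = 0.1946·C_{A0}·X = 0.1946×7.15×0.411 = 0.572 mol·L⁻¹; Y_B = C_B/C_{A0} = 0.0800.

0.0800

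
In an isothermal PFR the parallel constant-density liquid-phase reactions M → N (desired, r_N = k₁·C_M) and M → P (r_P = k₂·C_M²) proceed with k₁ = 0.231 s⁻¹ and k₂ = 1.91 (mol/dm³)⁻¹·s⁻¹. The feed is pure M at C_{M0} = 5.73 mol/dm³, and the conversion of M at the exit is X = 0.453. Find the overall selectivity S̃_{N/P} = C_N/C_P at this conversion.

C_M = C_{M0}(1−X) = 3.134 mol/dm³.
Along a PFR/batch, dC_N/dC_M = −r_N/(r_N+r_P) = −k₁/(k₁+k₂·C_M).
Integrating from C_{M0} to C_M: C_N = (0.231/1.91)·ln[(0.231+1.91·5.73)/(0.231+1.91·3.13)] = 0.1209·ln(11.18/6.218) = 0.07091 mol/dm³.
C_P = (C_{M0}−C_M)−C_N = 2.525 mol/dm³; S̃_{N/P} = 0.07091/2.525 = 0.0281.

0.0281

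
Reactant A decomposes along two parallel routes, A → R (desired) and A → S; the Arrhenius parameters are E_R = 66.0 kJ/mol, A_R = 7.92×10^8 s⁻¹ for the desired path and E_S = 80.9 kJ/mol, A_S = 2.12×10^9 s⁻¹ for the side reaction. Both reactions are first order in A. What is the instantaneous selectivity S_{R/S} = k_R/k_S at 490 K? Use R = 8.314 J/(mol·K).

14.5

With equal orders, S_{R/S} = k_R/k_S = (A_R/A_S)·exp[(E_S−E_R)/(RT)].
(E_S−E_R)/(RT) = (80.9−66.0)×10³/(8.314×490) = 14900/4074 = 3.657.
k_R/k_S = (7.92×10^8/2.12×10^9)·exp(3.657) = 0.3736 × 38.76 = 14.5.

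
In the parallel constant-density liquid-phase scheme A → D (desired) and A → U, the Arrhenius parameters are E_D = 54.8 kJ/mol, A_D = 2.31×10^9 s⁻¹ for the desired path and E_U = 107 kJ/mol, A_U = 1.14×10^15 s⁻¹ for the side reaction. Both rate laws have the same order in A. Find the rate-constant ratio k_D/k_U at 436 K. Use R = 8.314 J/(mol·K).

3.64

Since both paths have the same order in A, the concentration cancels and S_{D/U} = k_D/k_U = (A_D/A_U)·exp[(E_U−E_D)/(RT)].
(E_U−E_D)/(RT) = (107−54.8)×10³/(8.314×436) = 52200/3625 = 14.40.
k_D/k_U = (2.31×10^9/1.14×10^15)·exp(14.40) = 2.026×10^-6 × 1.795×10^6 = 3.64.
Since E_D < E_U, lowering the temperature improves selectivity toward D.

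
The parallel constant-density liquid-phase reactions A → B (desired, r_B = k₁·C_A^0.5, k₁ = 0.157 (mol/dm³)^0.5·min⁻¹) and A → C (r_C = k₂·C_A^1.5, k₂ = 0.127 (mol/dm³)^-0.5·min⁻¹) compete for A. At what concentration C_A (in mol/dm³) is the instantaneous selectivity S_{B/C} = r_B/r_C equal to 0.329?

S_{B/C} = (k₁/k₂)·C_A⁻¹ ⇒ C_A = (S·k₂/k₁)^(-1).
= (0.329×0.127/0.157)^(-1) = (0.2661)^(-1) = 3.76 mol/dm³.

3.76 mol/dm³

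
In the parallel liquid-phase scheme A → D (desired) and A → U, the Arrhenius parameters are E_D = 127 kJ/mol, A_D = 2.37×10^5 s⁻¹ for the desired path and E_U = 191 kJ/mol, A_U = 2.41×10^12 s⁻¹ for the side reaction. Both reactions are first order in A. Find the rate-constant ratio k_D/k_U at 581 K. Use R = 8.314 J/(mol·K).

k_D/k_U = (A_D/A_U)·exp[−(E_D−E_U)/(RT)] = (A_D/A_U)·exp[(E_U−E_D)/(RT)].
(E_U−E_D)/(RT) = (191−127)×10³/(8.314×581) = 64000/4830 = 13.25.
k_D/k_U = (2.37×10^5/2.41×10^12)·exp(13.25) = 9.834×10^-8 × 5.677×10^5 = 0.0558.

0.0558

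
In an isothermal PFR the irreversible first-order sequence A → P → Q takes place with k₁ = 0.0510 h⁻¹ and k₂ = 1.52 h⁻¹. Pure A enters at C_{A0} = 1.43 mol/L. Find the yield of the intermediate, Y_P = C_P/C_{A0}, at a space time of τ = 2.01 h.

0.0297

For first-order series with pure A initially, C_P(τ) = k₁C_{A0}/(k₂−k₁)·(e^(−k₁τ) − e^(−k₂τ)).
e^(−k₁τ) = e^(−0.0510×2.01) = e^(−0.1025) = 0.9026; e^(−k₂τ) = e^(−3.055) = 0.04711.
C_P = 0.0510×1.43/(1.52−0.0510) × (0.9026−0.04711) = 0.04965×0.8555 = 0.04247 mol/L.
Y_P = C_P/C_{A0} = 0.04247/1.43 = 0.0297.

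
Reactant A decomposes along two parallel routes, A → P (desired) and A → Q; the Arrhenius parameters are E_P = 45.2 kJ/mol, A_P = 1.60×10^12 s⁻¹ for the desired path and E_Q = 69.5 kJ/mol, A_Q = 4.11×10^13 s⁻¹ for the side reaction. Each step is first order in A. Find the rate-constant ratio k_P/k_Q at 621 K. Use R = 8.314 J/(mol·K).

With equal orders, S_{P/Q} = k_P/k_Q = (A_P/A_Q)·exp[(E_Q−E_P)/(RT)].
(E_Q−E_P)/(RT) = (69.5−45.2)×10³/(8.314×621) = 24300/5163 = 4.707.
k_P/k_Q = (1.60×10^12/4.11×10^13)·exp(4.707) = 0.03893 × 110.7 = 4.31.
Since E_P < E_Q, lowering the temperature improves selectivity toward P.

4.31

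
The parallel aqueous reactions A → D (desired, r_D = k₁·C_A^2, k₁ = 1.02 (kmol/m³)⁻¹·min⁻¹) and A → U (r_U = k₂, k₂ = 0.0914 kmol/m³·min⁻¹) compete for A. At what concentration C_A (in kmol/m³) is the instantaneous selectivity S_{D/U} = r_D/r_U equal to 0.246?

S_{D/U} = (k₁/k₂)·C_A^2 ⇒ C_A = (S·k₂/k₁)^(0.5).
= (0.246×0.0914/1.02)^(0.5) = (0.02204)^(0.5) = 0.148 kmol/m³.

0.148 kmol/m³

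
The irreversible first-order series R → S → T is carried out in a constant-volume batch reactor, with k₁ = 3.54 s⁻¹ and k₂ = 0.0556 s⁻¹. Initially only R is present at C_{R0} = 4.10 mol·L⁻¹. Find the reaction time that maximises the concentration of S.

The intermediate peaks when r₁ = r₂, i.e. k₁e^(−k₁t) = k₂e^(−k₂t), giving t_opt = ln(k₂/k₁)/(k₂−k₁).
= ln(0.0556/3.54)/(0.0556−3.54) = ln(0.01571)/-3.484 = -4.154/-3.484 = 1.19 s.

1.19 s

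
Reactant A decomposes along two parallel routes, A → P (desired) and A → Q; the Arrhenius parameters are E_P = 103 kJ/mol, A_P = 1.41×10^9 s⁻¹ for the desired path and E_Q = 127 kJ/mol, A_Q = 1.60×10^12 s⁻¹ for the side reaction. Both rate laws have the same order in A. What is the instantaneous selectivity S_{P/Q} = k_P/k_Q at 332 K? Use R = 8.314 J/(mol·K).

5.26

Since both paths have the same order in A, the concentration cancels and S_{P/Q} = k_P/k_Q = (A_P/A_Q)·exp[(E_Q−E_P)/(RT)].
(E_Q−E_P)/(RT) = (127−103)×10³/(8.314×332) = 24000/2760 = 8.695.
k_P/k_Q = (1.41×10^9/1.60×10^12)·exp(8.695) = 8.812×10^-4 × 5972 = 5.26.
Since E_P < E_Q, lowering the temperature improves selectivity toward P.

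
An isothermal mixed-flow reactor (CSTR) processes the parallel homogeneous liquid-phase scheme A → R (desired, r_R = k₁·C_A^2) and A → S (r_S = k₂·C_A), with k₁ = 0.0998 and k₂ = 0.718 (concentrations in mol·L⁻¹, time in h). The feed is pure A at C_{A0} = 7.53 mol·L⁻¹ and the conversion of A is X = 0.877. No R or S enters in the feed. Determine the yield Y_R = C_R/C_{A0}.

0.100

Exit C_A = C_{A0}(1−X) = 7.53×0.123 = 0.9262 mol·L⁻¹.
A CSTR operates uniformly at the exit composition, giving r_R = 0.08561 and r_S = 0.6650 (each k·C_A^n at C_A = 0.9262).
Fraction of consumed A going to R: r_R/(r_R+r_S) = 0.1141.
C_R = 0.1141·C_{A0}·X = 0.1141×7.53×0.877 = 0.753 mol·L⁻¹; Y_R = C_R/C_{A0} = 0.100.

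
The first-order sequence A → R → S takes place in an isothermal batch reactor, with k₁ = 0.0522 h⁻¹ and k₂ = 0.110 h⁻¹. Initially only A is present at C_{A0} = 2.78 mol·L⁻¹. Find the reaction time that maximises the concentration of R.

12.9 h

The intermediate peaks when r₁ = r₂, i.e. k₁e^(−k₁t) = k₂e^(−k₂t), giving t_opt = ln(k₂/k₁)/(k₂−k₁).
= ln(0.110/0.0522)/(0.110−0.0522) = ln(2.107)/0.05780 = 0.7454/0.05780 = 12.9 h.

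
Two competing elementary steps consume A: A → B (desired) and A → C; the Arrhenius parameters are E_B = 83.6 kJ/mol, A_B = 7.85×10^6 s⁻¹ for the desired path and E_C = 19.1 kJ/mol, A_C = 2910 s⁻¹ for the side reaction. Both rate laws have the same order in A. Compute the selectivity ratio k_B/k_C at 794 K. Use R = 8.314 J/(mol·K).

Since both paths have the same order in A, the concentration cancels and S_{B/C} = k_B/k_C = (A_B/A_C)·exp[(E_C−E_B)/(RT)].
(E_C−E_B)/(RT) = (19.1−83.6)×10³/(8.314×794) = -64500/6601 = -9.771.
k_B/k_C = (7.85×10^6/2910)·exp(-9.771) = 2698 × 5.710×10^-5 = 0.154.
Since E_B > E_C, raising the temperature improves selectivity toward B.

0.154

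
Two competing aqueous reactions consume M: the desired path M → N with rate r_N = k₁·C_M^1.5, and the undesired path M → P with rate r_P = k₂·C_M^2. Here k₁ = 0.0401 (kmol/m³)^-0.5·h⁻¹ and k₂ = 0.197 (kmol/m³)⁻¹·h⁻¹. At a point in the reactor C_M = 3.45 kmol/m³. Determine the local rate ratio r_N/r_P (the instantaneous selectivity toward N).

0.110

S_{N/P} = r_N/r_P = (k₁·C_M^1.5)/(k₂·C_M^2) = (k₁/k₂)·C_M^-0.5.
= (0.0401×3.450^1.5) / (0.197×3.450^2) = 0.2570/2.345 = 0.110.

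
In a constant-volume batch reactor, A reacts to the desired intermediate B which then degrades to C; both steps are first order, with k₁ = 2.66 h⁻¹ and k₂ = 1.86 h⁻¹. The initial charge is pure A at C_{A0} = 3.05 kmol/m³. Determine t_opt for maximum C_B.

0.447 h

For first-order series the maximum of C_B occurs at t_opt = ln(k₂/k₁)/(k₂−k₁).
= ln(1.86/2.66)/(1.86−2.66) = ln(0.6992)/-0.8000 = -0.3577/-0.8000 = 0.447 h.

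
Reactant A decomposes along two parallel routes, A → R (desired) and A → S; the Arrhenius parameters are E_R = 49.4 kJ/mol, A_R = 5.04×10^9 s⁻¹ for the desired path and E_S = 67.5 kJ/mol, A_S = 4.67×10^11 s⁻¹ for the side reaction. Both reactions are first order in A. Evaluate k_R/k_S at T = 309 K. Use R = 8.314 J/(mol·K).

12.4

With equal orders, S_{R/S} = k_R/k_S = (A_R/A_S)·exp[(E_S−E_R)/(RT)].
(E_S−E_R)/(RT) = (67.5−49.4)×10³/(8.314×309) = 18100/2569 = 7.045.
k_R/k_S = (5.04×10^9/4.67×10^11)·exp(7.045) = 0.01079 × 1148 = 12.4.
Since E_R < E_S, lowering the temperature improves selectivity toward R.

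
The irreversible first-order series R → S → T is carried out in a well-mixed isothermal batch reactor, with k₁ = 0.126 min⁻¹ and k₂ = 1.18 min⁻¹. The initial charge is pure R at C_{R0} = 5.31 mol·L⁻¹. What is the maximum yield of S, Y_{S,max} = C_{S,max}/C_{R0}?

For a first-order series the maximum intermediate yield is C_{S,max}/C_{R0} = (k₁/k₂)^[k₂/(k₂−k₁)].
= (0.126/1.18)^(1.18/(1.18−0.126)) = (0.1068)^(1.120) = 0.08172.

0.0817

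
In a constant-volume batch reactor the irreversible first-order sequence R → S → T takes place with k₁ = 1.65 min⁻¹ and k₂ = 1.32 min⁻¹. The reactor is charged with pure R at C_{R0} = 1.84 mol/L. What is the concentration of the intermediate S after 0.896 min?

0.722 mol/L

The intermediate concentration in a first-order A→B→C sequence is C_S = k₁C_{R0}(e^(−k₁t) − e^(−k₂t))/(k₂−k₁).
e^(−k₁t) = e^(−1.65×0.896) = e^(−1.478) = 0.2280; e^(−k₂t) = e^(−1.183) = 0.3064.
C_S = 1.65×1.84/(1.32−1.65) × (0.2280−0.3064) = (-9.200)×(-0.07844) = 0.7217 mol/L.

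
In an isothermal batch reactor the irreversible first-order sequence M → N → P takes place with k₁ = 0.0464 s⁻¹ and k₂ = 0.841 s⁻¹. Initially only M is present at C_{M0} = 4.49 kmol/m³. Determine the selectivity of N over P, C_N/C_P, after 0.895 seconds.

For first-order series with pure M initially, C_N(t) = k₁C_{M0}/(k₂−k₁)·(e^(−k₁t) − e^(−k₂t)).
e^(−k₁t) = e^(−0.0464×0.895) = e^(−0.04153) = 0.9593; e^(−k₂t) = e^(−0.7527) = 0.4711.
C_N = 0.0464×4.49/(0.841−0.0464) × (0.9593−0.4711) = 0.2622×0.4882 = 0.1280 kmol/m³.
C_M = C_{M0}e^(−k₁t) = 4.307 kmol/m³, so C_P = C_{M0}−C_M−C_N = 0.05463 kmol/m³; C_N/C_P = 2.34.

2.34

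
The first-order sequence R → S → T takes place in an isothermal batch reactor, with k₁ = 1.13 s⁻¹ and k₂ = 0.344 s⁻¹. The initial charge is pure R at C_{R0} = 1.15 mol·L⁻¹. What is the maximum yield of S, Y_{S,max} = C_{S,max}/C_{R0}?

For a first-order series the maximum intermediate yield is C_{S,max}/C_{R0} = (k₁/k₂)^[k₂/(k₂−k₁)].
= (1.13/0.344)^(0.344/(0.344−1.13)) = (3.285)^(-0.4377) = 0.5942.

0.594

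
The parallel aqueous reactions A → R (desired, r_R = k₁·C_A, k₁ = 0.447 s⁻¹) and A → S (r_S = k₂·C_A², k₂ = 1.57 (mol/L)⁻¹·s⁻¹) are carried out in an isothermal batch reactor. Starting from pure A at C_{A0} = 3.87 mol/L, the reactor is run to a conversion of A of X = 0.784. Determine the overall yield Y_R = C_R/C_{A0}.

C_A = C_{A0}(1−X) = 0.8359 mol/L.
Along a PFR/batch, dC_R/dC_A = −r_R/(r_R+r_S) = −k₁/(k₁+k₂·C_A).
Integrating from C_{A0} to C_A: C_R = (0.447/1.57)·ln[(0.447+1.57·3.87)/(0.447+1.57·0.836)] = 0.2847·ln(6.523/1.759) = 0.3731 mol/L.
Y_R = C_R/C_{A0} = 0.3731/3.87 = 0.0964.

0.0964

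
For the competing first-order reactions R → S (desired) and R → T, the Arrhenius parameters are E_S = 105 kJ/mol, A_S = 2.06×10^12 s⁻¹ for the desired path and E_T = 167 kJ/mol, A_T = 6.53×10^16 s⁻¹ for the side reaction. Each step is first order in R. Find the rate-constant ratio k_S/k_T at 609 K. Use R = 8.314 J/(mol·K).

6.56

k_S/k_T = (A_S/A_T)·exp[−(E_S−E_T)/(RT)] = (A_S/A_T)·exp[(E_T−E_S)/(RT)].
(E_T−E_S)/(RT) = (167−105)×10³/(8.314×609) = 62000/5063 = 12.25.
k_S/k_T = (2.06×10^12/6.53×10^16)·exp(12.25) = 3.155×10^-5 × 2.080×10^5 = 6.56.
Since E_S < E_T, lowering the temperature improves selectivity toward S.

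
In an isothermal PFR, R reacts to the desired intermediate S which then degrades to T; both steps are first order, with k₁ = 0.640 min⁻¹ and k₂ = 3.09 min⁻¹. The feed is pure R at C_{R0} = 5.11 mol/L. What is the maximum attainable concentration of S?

0.701 mol/L

At the optimum, C_{S,max}/C_{R0} = (k₁/k₂)^[k₂/(k₂−k₁)].
= (0.640/3.09)^(3.09/(3.09−0.640)) = (0.2071)^(1.261) = 0.1373.
C_{S,max} = 0.1373×5.11 = 0.701 mol/L.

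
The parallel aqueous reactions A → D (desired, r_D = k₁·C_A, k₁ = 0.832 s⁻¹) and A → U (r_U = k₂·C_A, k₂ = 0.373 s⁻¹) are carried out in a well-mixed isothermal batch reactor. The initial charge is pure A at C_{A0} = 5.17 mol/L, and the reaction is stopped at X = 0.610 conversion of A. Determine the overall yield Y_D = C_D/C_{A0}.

C_A = C_{A0}(1−X) = 2.016 mol/L.
Both paths are first order in A, so the instantaneous fraction to D is constant: dC_D/d(−C_A) = k₁/(k₁+k₂) = 0.6905.
C_D = 0.6905·(C_{A0}−C_A) = 0.6905×3.154 = 2.18 mol/L.
Y_D = C_D/C_{A0} = 2.177/5.17 = 0.421.

0.421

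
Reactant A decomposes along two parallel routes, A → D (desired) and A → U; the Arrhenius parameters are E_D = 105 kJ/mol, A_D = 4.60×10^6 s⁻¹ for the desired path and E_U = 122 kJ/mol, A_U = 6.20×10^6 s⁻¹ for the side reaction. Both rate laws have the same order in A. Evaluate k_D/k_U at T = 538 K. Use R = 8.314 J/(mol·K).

33.2

With equal orders, S_{D/U} = k_D/k_U = (A_D/A_U)·exp[(E_U−E_D)/(RT)].
(E_U−E_D)/(RT) = (122−105)×10³/(8.314×538) = 17000/4473 = 3.801.
k_D/k_U = (4.60×10^6/6.20×10^6)·exp(3.801) = 0.7419 × 44.73 = 33.2.
Since E_D < E_U, lowering the temperature improves selectivity toward D.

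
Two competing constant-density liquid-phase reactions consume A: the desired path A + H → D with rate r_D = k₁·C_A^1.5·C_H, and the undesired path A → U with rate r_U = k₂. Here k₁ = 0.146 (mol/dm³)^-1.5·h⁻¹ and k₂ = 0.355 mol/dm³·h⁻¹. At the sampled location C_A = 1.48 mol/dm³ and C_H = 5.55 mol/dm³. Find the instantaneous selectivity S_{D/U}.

4.11

S_{D/U} = r_D/r_U = (k₁·C_A^1.5·C_H)/(k₂) = (k₁/k₂)·C_A^1.5·C_H.
= (0.146×1.480^1.5×5.550) / (0.355) = 1.459/0.3550 = 4.11.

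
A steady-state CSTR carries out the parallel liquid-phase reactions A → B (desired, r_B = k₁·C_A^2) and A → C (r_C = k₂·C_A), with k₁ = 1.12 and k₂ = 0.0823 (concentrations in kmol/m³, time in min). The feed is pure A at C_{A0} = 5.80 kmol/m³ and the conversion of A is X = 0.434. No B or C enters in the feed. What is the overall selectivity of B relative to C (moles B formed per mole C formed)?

Exit C_A = C_{A0}(1−X) = 5.80×0.566 = 3.283 kmol/m³.
A CSTR operates uniformly at the exit composition, giving r_B = 12.07 and r_C = 0.2702 (each k·C_A^n at C_A = 3.283).
Overall selectivity = C_B/C_C = r_Bτ/(r_Cτ) = r_B/r_C = 44.7.

44.7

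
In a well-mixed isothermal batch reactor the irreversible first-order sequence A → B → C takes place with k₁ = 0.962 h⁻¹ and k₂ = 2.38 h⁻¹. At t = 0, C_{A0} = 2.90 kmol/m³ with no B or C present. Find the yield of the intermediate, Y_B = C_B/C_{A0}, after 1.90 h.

0.102

For first-order series with pure A initially, C_B(t) = k₁C_{A0}/(k₂−k₁)·(e^(−k₁t) − e^(−k₂t)).
e^(−k₁t) = e^(−0.962×1.90) = e^(−1.828) = 0.1608; e^(−k₂t) = e^(−4.522) = 0.01087.
C_B = 0.962×2.90/(2.38−0.962) × (0.1608−0.01087) = 1.967×0.1499 = 0.2949 kmol/m³.
Y_B = C_B/C_{A0} = 0.2949/2.90 = 0.102.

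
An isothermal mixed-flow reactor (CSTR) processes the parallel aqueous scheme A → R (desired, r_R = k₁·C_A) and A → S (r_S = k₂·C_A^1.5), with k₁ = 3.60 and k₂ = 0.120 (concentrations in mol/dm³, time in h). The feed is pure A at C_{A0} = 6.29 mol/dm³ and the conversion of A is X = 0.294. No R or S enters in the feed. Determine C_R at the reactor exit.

Exit C_A = C_{A0}(1−X) = 6.29×0.706 = 4.441 mol/dm³.
In a CSTR the entire volume is at exit conditions, so r_R = 3.60×4.441 = 15.99 and r_S = 0.120×4.441^1.5 = 1.123.
Fraction of consumed A going to R: r_R/(r_R+r_S) = 0.9344.
C_R = 0.9344·C_{A0}·X = 0.9344×6.29×0.294 = 1.73 mol/dm³.

1.73 mol/dm³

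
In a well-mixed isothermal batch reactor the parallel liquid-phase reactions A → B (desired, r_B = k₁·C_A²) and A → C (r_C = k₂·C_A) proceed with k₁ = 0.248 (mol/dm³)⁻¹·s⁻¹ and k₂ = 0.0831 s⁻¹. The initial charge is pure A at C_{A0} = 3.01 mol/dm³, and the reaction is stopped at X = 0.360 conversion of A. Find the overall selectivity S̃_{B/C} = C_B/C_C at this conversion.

7.26

C_A = C_{A0}(1−X) = 1.926 mol/dm³.
Along a PFR/batch, dC_C/dC_A = −r_C/(r_B+r_C) = −k₂/(k₂+k₁·C_A).
Integrating from C_{A0} to C_A: C_C = (0.0831/0.248)·ln[(0.0831+0.248·3.01)/(0.0831+0.248·1.93)] = 0.3351·ln(0.8296/0.5608) = 0.1312 mol/dm³.
Then C_B = (C_{A0}−C_A) − C_C = 1.084 − 0.1312 = 0.9524 mol/dm³.
S̃_{B/C} = C_B/C_C = 0.9524/0.1312 = 7.26.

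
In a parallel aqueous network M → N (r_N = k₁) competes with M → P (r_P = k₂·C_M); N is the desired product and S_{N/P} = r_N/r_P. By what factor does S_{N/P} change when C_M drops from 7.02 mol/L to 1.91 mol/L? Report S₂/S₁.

S_{N/P} = (k₁/k₂)·C_M⁻¹, so S₂/S₁ = (C_{M,2}/C_{M,1})⁻¹.
= 7.02/1.91 = 3.68.
Selectivity toward N rises as C_M falls — low-concentration operation is favoured.

3.68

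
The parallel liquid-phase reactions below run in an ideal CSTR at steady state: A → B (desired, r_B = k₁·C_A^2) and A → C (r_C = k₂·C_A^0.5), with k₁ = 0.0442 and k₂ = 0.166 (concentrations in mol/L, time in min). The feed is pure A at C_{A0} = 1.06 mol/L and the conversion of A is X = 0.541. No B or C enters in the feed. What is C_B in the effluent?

0.0475 mol/L

Exit C_A = C_{A0}(1−X) = 1.06×0.459 = 0.4865 mol/L.
In a CSTR the entire volume is at exit conditions, so r_B = 0.0442×0.4865^2 = 0.01046 and r_C = 0.166×0.4865^0.5 = 0.1158.
Fraction of consumed A going to B: r_B/(r_B+r_C) = 0.08287.
C_B = 0.08287·C_{A0}·X = 0.08287×1.06×0.541 = 0.0475 mol/L.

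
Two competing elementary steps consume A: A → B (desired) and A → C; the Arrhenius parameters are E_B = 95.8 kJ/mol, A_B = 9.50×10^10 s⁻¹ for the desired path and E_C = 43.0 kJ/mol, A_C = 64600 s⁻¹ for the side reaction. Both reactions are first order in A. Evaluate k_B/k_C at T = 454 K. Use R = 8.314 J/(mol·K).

1.24

k_B/k_C = (A_B/A_C)·exp[−(E_B−E_C)/(RT)] = (A_B/A_C)·exp[(E_C−E_B)/(RT)].
(E_C−E_B)/(RT) = (43.0−95.8)×10³/(8.314×454) = -52800/3775 = -13.99.
k_B/k_C = (9.50×10^10/64600)·exp(-13.99) = 1.471×10^6 × 8.412×10^-7 = 1.24.
Since E_B > E_C, raising the temperature improves selectivity toward B.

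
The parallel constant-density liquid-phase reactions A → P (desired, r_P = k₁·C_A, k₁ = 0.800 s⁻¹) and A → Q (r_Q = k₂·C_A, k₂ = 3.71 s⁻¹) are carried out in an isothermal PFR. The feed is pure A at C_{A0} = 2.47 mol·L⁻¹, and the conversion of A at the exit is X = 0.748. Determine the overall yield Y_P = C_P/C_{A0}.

0.133

C_A = C_{A0}(1−X) = 0.6224 mol·L⁻¹.
Both paths are first order in A, so the instantaneous fraction to P is constant: dC_P/d(−C_A) = k₁/(k₁+k₂) = 0.1774.
C_P = 0.1774·(C_{A0}−C_A) = 0.1774×1.848 = 0.328 mol·L⁻¹.
Y_P = C_P/C_{A0} = 0.3277/2.47 = 0.133.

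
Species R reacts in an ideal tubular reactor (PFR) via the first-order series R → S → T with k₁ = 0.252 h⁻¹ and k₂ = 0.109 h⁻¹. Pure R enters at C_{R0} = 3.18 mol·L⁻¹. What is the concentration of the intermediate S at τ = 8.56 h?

1.56 mol·L⁻¹

Solving the coupled first-order balances gives C_S(τ) = [k₁/(k₂−k₁)]·C_{R0}·(e^(−k₁τ) − e^(−k₂τ)).
e^(−k₁τ) = e^(−0.252×8.56) = e^(−2.157) = 0.1157; e^(−k₂τ) = e^(−0.9330) = 0.3934.
C_S = 0.252×3.18/(0.109−0.252) × (0.1157−0.3934) = (-5.604)×(-0.2777) = 1.556 mol·L⁻¹.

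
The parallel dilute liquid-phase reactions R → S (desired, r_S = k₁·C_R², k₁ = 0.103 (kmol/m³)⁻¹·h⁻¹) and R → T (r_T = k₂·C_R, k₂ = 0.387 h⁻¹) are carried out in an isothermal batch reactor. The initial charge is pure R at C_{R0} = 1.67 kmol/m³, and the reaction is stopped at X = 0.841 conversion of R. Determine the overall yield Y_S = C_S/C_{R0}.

0.167

C_R = C_{R0}(1−X) = 0.2655 kmol/m³.
Along a PFR/batch, dC_T/dC_R = −r_T/(r_S+r_T) = −k₂/(k₂+k₁·C_R).
Integrating from C_{R0} to C_R: C_T = (0.387/0.103)·ln[(0.387+0.103·1.67)/(0.387+0.103·0.266)] = 3.757·ln(0.5590/0.4143) = 1.125 kmol/m³.
Then C_S = (C_{R0}−C_R) − C_T = 1.404 − 1.125 = 0.2793 kmol/m³.
Y_S = C_S/C_{R0} = 0.2793/1.67 = 0.167.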